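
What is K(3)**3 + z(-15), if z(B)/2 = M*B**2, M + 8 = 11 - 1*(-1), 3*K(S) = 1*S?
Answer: 1801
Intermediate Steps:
K(S) = S/3 (K(S) = (1*S)/3 = S/3)
M = 4 (M = -8 + (11 - 1*(-1)) = -8 + (11 + 1) = -8 + 12 = 4)
z(B) = 8*B**2 (z(B) = 2*(4*B**2) = 8*B**2)
K(3)**3 + z(-15) = ((1/3)*3)**3 + 8*(-15)**2 = 1**3 + 8*225 = 1 + 1800 = 1801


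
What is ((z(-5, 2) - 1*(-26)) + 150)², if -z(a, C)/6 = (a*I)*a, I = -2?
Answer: 226576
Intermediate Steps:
z(a, C) = 12*a² (z(a, C) = -6*a*(-2)*a = -6*(-2*a)*a = -(-12)*a² = 12*a²)
((z(-5, 2) - 1*(-26)) + 150)² = ((12*(-5)² - 1*(-26)) + 150)² = ((12*25 + 26) + 150)² = ((300 + 26) + 150)² = (326 + 150)² = 476² = 226576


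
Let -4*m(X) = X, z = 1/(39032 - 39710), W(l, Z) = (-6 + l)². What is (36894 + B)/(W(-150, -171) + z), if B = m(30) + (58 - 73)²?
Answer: 25161597/16499807 ≈ 1.5250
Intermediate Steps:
z = -1/678 (z = 1/(-678) = -1/678 ≈ -0.0014749)
m(X) = -X/4
B = 435/2 (B = -¼*30 + (58 - 73)² = -15/2 + (-15)² = -15/2 + 225 = 435/2 ≈ 217.50)
(36894 + B)/(W(-150, -171) + z) = (36894 + 435/2)/((-6 - 150)² - 1/678) = 74223/(2*((-156)² - 1/678)) = 74223/(2*(24336 - 1/678)) = 74223/(2*(16499807/678)) = (74223/2)*(678/16499807) = 25161597/16499807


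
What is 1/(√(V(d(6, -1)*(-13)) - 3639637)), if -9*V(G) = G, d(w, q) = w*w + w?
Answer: -I*√32756187/10918729 ≈ -0.00052417*I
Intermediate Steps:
d(w, q) = w + w² (d(w, q) = w² + w = w + w²)
V(G) = -G/9
1/(√(V(d(6, -1)*(-13)) - 3639637)) = 1/(√(-6*(1 + 6)*(-13)/9 - 3639637)) = 1/(√(-6*7*(-13)/9 - 3639637)) = 1/(√(-14*(-13)/3 - 3639637)) = 1/(√(-⅑*(-546) - 3639637)) = 1/(√(182/3 - 3639637)) = 1/(√(-10918729/3)) = 1/(I*√32756187/3) = -I*√32756187/10918729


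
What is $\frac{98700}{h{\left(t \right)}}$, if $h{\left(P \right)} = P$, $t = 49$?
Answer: $\frac{14100}{7} \approx 2014.3$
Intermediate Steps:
$\frac{98700}{h{\left(t \right)}} = \frac{98700}{49} = 98700 \cdot \frac{1}{49} = \frac{14100}{7}$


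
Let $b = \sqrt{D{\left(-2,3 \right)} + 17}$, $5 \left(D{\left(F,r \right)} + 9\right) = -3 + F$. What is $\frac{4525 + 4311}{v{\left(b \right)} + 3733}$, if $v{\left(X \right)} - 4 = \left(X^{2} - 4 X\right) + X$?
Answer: $\frac{3675776}{1557497} + \frac{8836 \sqrt{7}}{4672491} \approx 2.3651$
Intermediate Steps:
$D{\left(F,r \right)} = - \frac{48}{5} + \frac{F}{5}$ ($D{\left(F,r \right)} = -9 + \frac{-3 + F}{5} = -9 + \left(- \frac{3}{5} + \frac{F}{5}\right) = - \frac{48}{5} + \frac{F}{5}$)
$b = \sqrt{7}$ ($b = \sqrt{\left(- \frac{48}{5} + \frac{1}{5} \left(-2\right)\right) + 17} = \sqrt{\left(- \frac{48}{5} - \frac{2}{5}\right) + 17} = \sqrt{-10 + 17} = \sqrt{7} \approx 2.6458$)
$v{\left(X \right)} = 4 + X^{2} - 3 X$ ($v{\left(X \right)} = 4 + \left(\left(X^{2} - 4 X\right) + X\right) = 4 + \left(X^{2} - 3 X\right) = 4 + X^{2} - 3 X$)
$\frac{4525 + 4311}{v{\left(b \right)} + 3733} = \frac{4525 + 4311}{\left(4 + \left(\sqrt{7}\right)^{2} - 3 \sqrt{7}\right) + 3733} = \frac{8836}{\left(4 + 7 - 3 \sqrt{7}\right) + 3733} = \frac{8836}{\left(11 - 3 \sqrt{7}\right) + 3733} = \frac{8836}{3744 - 3 \sqrt{7}}$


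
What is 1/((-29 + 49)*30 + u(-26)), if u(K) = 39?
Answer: 1/639 ≈ 0.0015649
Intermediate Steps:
1/((-29 + 49)*30 + u(-26)) = 1/((-29 + 49)*30 + 39) = 1/(20*30 + 39) = 1/(600 + 39) = 1/639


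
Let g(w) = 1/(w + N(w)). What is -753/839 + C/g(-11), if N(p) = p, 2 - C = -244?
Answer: -4541421/839 ≈ -5412.9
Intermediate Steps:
C = 246 (C = 2 - 1*(-244) = 2 + 244 = 246)
g(w) = 1/(2*w) (g(w) = 1/(w + w) = 1/(2*w))
-753/839 + C/g(-11) = -753/839 + 246/(((½)/(-11))) = -753*1/839 + 246/(((½)*(-1/11))) = -753/839 + 246/(-1/22) = -753/839 + 246*(-22) = -753/839 - 5412 = -4541421/839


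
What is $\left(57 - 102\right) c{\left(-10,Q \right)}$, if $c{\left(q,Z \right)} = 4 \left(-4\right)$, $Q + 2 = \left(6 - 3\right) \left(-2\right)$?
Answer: $720$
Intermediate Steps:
$Q = -8$ ($Q = -2 + \left(6 - 3\right) \left(-2\right) = -2 + 3 \left(-2\right) = -2 - 6 = -8$)
$c{\left(q,Z \right)} = -16$
$\left(57 - 102\right) c{\left(-10,Q \right)} = \left(57 - 102\right) \left(-16\right) = \left(-45\right) \left(-16\right) = 720$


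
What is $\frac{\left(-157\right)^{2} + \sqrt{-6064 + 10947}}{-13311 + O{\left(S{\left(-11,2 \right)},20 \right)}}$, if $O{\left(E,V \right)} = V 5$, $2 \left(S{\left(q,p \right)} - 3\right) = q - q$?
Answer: $- \frac{24649}{13211} - \frac{\sqrt{4883}}{13211} \approx -1.8711$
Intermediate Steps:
$S{\left(q,p \right)} = 3$ ($S{\left(q,p \right)} = 3 + \frac{q - q}{2} = 3 + \frac{1}{2} \cdot 0 = 3 + 0 = 3$)
$O{\left(E,V \right)} = 5 V$
$\frac{\left(-157\right)^{2} + \sqrt{-6064 + 10947}}{-13311 + O{\left(S{\left(-11,2 \right)},20 \right)}} = \frac{\left(-157\right)^{2} + \sqrt{-6064 + 10947}}{-13311 + 5 \cdot 20} = \frac{24649 + \sqrt{4883}}{-13311 + 100} = \frac{24649 + \sqrt{4883}}{-13211} = \left(24649 + \sqrt{4883}\right) \left(- \frac{1}{13211}\right) = - \frac{24649}{13211} - \frac{\sqrt{4883}}{13211}$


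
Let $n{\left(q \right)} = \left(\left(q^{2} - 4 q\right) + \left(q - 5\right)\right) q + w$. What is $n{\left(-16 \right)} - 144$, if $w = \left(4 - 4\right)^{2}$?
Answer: $-4928$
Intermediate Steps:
$w = 0$ ($w = 0^{2} = 0$)
$n{\left(q \right)} = q \left(-5 + q^{2} - 3 q\right)$ ($n{\left(q \right)} = \left(\left(q^{2} - 4 q\right) + \left(q - 5\right)\right) q + 0 = \left(\left(q^{2} - 4 q\right) + \left(-5 + q\right)\right) q + 0 = \left(-5 + q^{2} - 3 q\right) q + 0 = q \left(-5 + q^{2} - 3 q\right) + 0 = q \left(-5 + q^{2} - 3 q\right)$)
$n{\left(-16 \right)} - 144 = - 16 \left(-5 + \left(-16\right)^{2} - -48\right) - 144 = - 16 \left(-5 + 256 + 48\right) - 144 = \left(-16\right) 299 - 144 = -4784 - 144 = -4928$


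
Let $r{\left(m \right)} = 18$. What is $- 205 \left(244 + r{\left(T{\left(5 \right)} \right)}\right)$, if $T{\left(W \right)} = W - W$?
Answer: $-53710$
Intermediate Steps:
$T{\left(W \right)} = 0$
$- 205 \left(244 + r{\left(T{\left(5 \right)} \right)}\right) = - 205 \left(244 + 18\right) = \left(-205\right) 262 = -53710$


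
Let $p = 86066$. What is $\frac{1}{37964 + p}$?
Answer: $\frac{1}{124030} \approx 8.0626 \cdot 10^{-6}$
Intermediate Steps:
$\frac{1}{37964 + p} = \frac{1}{37964 + 86066} = \frac{1}{124030}$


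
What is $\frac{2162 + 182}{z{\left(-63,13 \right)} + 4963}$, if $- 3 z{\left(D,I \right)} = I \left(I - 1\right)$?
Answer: $\frac{2344}{4911} \approx 0.4773$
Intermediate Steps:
$z{\left(D,I \right)} = - \frac{I \left(-1 + I\right)}{3}$ ($z{\left(D,I \right)} = - \frac{I \left(I - 1\right)}{3} = - \frac{I \left(-1 + I\right)}{3}$)
$\frac{2162 + 182}{z{\left(-63,13 \right)} + 4963} = \frac{2162 + 182}{\frac{1}{3} \cdot 13 \left(1 - 13\right) + 4963} = \frac{2344}{\frac{1}{3} \cdot 13 \left(1 - 13\right) + 4963} = \frac{2344}{\frac{1}{3} \cdot 13 \left(-12\right) + 4963} = \frac{2344}{-52 + 4963} = \frac{2344}{4911}$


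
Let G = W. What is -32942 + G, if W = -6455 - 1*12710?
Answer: -52107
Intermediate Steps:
W = -19165 (W = -6455 - 12710 = -19165)
G = -19165
-32942 + G = -32942 - 19165 = -52107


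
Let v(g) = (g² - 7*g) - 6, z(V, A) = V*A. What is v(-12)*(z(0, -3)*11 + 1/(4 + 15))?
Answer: 222/19 ≈ 11.684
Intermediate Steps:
z(V, A) = A*V
v(g) = -6 + g² - 7*g
v(-12)*(z(0, -3)*11 + 1/(4 + 15)) = (-6 + (-12)² - 7*(-12))*(-3*0*11 + 1/(4 + 15)) = (-6 + 144 + 84)*(0*11 + 1/19) = 222*(0 + 1/19) = 222*(1/19) = 222/19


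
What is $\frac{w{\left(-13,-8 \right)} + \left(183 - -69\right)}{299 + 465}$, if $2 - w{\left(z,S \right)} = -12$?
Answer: $\frac{133}{382} \approx 0.34817$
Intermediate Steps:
$w{\left(z,S \right)} = 14$ ($w{\left(z,S \right)} = 2 - -12 = 2 + 12 = 14$)
$\frac{w{\left(-13,-8 \right)} + \left(183 - -69\right)}{299 + 465} = \frac{14 + \left(183 - -69\right)}{299 + 465} = \frac{14 + \left(183 + 69\right)}{764} = \left(14 + 252\right) \frac{1}{764} = 266 \cdot \frac{1}{764} = \frac{133}{382}$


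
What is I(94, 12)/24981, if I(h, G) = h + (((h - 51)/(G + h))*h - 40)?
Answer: 4883/1323993 ≈ 0.0036881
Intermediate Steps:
I(h, G) = -40 + h + h*(-51 + h)/(G + h) (I(h, G) = h + (((-51 + h)/(G + h))*h - 40) = h + (h*(-51 + h)/(G + h) - 40) = h + (-40 + h*(-51 + h)/(G + h)) = -40 + h + h*(-51 + h)/(G + h))
I(94, 12)/24981 = ((-91*94 - 40*12 + 2*94**2 + 12*94)/(12 + 94))/24981 = ((-8554 - 480 + 2*8836 + 1128)/106)*(1/24981) = ((-8554 - 480 + 17672 + 1128)/106)*(1/24981) = ((1/106)*9766)*(1/24981) = (4883/53)*(1/24981) = 4883/1323993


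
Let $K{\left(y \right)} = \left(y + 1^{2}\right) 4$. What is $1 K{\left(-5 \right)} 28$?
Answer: $-448$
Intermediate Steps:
$K{\left(y \right)} = 4 + 4 y$ ($K{\left(y \right)} = \left(y + 1\right) 4 = \left(1 + y\right) 4 = 4 + 4 y$)
$1 K{\left(-5 \right)} 28 = 1 \left(4 + 4 \left(-5\right)\right) 28 = 1 \left(4 - 20\right) 28 = 1 \left(-16\right) 28 = \left(-16\right) 28 = -448$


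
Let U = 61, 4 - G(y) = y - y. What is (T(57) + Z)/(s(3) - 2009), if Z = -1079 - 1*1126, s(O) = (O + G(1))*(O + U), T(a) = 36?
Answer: 2169/1561 ≈ 1.3895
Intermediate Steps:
G(y) = 4 (G(y) = 4 - (y - y) = 4 - 1*0 = 4 + 0 = 4)
s(O) = (4 + O)*(61 + O) (s(O) = (O + 4)*(O + 61) = (4 + O)*(61 + O))
Z = -2205 (Z = -1079 - 1126 = -2205)
(T(57) + Z)/(s(3) - 2009) = (36 - 2205)/((244 + 3² + 65*3) - 2009) = -2169/((244 + 9 + 195) - 2009) = -2169/(448 - 2009) = -2169/(-1561) = -2169*(-1/1561) = 2169/1561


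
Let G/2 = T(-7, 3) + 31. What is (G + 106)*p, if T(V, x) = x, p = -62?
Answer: -10788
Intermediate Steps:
G = 68 (G = 2*(3 + 31) = 2*34 = 68)
(G + 106)*p = (68 + 106)*(-62) = 174*(-62) = -10788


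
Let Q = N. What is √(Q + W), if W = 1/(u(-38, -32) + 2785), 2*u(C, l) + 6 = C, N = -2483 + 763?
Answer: I*√1458974213/921 ≈ 41.473*I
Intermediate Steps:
N = -1720
u(C, l) = -3 + C/2
Q = -1720
W = 1/2763 (W = 1/((-3 + (½)*(-38)) + 2785) = 1/((-3 - 19) + 2785) = 1/(-22 + 2785) = 1/2763 ≈ 0.00036193)
√(Q + W) = √(-1720 + 1/2763) = √(-4752359/2763) = I*√1458974213/921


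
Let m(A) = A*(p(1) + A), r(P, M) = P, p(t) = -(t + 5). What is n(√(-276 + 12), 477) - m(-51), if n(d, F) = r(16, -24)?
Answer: -2891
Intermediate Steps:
p(t) = -5 - t (p(t) = -(5 + t) = -5 - t)
n(d, F) = 16
m(A) = A*(-6 + A) (m(A) = A*((-5 - 1*1) + A) = A*((-5 - 1) + A) = A*(-6 + A))
n(√(-276 + 12), 477) - m(-51) = 16 - (-51)*(-6 - 51) = 16 - (-51)*(-57) = 16 - 1*2907 = 16 - 2907 = -2891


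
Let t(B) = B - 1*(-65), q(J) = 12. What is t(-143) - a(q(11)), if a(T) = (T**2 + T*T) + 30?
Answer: -396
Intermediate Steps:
t(B) = 65 + B (t(B) = B + 65 = 65 + B)
a(T) = 30 + 2*T**2 (a(T) = (T**2 + T**2) + 30 = 2*T**2 + 30 = 30 + 2*T**2)
t(-143) - a(q(11)) = (65 - 143) - (30 + 2*12**2) = -78 - (30 + 2*144) = -78 - (30 + 288) = -78 - 1*318 = -78 - 318 = -396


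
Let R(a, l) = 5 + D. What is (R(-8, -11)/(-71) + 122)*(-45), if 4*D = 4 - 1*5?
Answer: -1558305/284 ≈ -5487.0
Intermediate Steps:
D = -¼ (D = (4 - 1*5)/4 = (4 - 5)/4 = (¼)*(-1) = -¼ ≈ -0.25000)
R(a, l) = 19/4 (R(a, l) = 5 - ¼ = 19/4)
(R(-8, -11)/(-71) + 122)*(-45) = ((19/4)/(-71) + 122)*(-45) = ((19/4)*(-1/71) + 122)*(-45) = (-19/284 + 122)*(-45) = (34629/284)*(-45) = -1558305/284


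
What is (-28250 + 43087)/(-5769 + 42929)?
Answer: 14837/37160 ≈ 0.39927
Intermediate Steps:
(-28250 + 43087)/(-5769 + 42929) = 14837/37160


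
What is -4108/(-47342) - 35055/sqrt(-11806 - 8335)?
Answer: 2054/23671 + 35055*I*sqrt(20141)/20141 ≈ 0.086773 + 247.01*I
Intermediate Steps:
-4108/(-47342) - 35055/sqrt(-11806 - 8335) = -4108*(-1/47342) - 35055*(-I*sqrt(20141)/20141) = 2054/23671 - 35055*(-I*sqrt(20141)/20141) = 2054/23671 - (-35055)*I*sqrt(20141)/20141 = 2054/23671 + 35055*I*sqrt(20141)/20141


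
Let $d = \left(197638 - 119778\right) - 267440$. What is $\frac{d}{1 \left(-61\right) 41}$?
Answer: $\frac{189580}{2501} \approx 75.802$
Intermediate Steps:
$d = -189580$ ($d = 77860 - 267440 = -189580$)
$\frac{d}{1 \left(-61\right) 41} = - \frac{189580}{1 \left(-61\right) 41} = - \frac{189580}{\left(-61\right) 41} = - \frac{189580}{-2501} = \left(-189580\right) \left(- \frac{1}{2501}\right) = \frac{189580}{2501}$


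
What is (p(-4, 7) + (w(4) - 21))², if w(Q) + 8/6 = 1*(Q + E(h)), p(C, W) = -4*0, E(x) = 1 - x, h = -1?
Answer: 2401/9 ≈ 266.78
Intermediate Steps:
p(C, W) = 0
w(Q) = ⅔ + Q (w(Q) = -4/3 + 1*(Q + (1 - 1*(-1))) = -4/3 + 1*(Q + (1 + 1)) = -4/3 + 1*(Q + 2) = -4/3 + 1*(2 + Q) = -4/3 + (2 + Q) = ⅔ + Q)
(p(-4, 7) + (w(4) - 21))² = (0 + ((⅔ + 4) - 21))² = (0 + (14/3 - 21))² = (0 - 49/3)² = (-49/3)² = 2401/9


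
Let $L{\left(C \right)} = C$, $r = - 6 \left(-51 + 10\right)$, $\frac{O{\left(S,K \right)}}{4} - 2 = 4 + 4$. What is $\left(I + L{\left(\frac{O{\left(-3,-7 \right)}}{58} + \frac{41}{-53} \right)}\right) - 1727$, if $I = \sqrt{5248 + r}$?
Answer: $- \frac{2654528}{1537} + \sqrt{5494} \approx -1653.0$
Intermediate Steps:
$O{\left(S,K \right)} = 40$ ($O{\left(S,K \right)} = 8 + 4 \left(4 + 4\right) = 8 + 4 \cdot 8 = 8 + 32 = 40$)
$r = 246$ ($r = \left(-6\right) \left(-41\right) = 246$)
$I = \sqrt{5494}$ ($I = \sqrt{5248 + 246} = \sqrt{5494} \approx 74.122$)
$\left(I + L{\left(\frac{O{\left(-3,-7 \right)}}{58} + \frac{41}{-53} \right)}\right) - 1727 = \left(\sqrt{5494} + \left(\frac{40}{58} + \frac{41}{-53}\right)\right) - 1727 = \left(\sqrt{5494} + \left(40 \cdot \frac{1}{58} + 41 \left(- \frac{1}{53}\right)\right)\right) - 1727 = \left(\sqrt{5494} + \left(\frac{20}{29} - \frac{41}{53}\right)\right) - 1727 = \left(\sqrt{5494} - \frac{129}{1537}\right) - 1727 = \left(- \frac{129}{1537} + \sqrt{5494}\right) - 1727 = - \frac{2654528}{1537} + \sqrt{5494}$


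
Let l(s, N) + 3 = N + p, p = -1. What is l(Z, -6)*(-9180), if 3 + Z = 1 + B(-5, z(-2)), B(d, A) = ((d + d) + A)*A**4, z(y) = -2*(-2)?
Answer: 91800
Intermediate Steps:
z(y) = 4
B(d, A) = A**4*(A + 2*d) (B(d, A) = (2*d + A)*A**4 = (A + 2*d)*A**4 = A**4*(A + 2*d))
Z = -1538 (Z = -3 + (1 + 4**4*(4 + 2*(-5))) = -3 + (1 + 256*(4 - 10)) = -3 + (1 + 256*(-6)) = -3 + (1 - 1536) = -3 - 1535 = -1538)
l(s, N) = -4 + N (l(s, N) = -3 + (N - 1) = -3 + (-1 + N) = -4 + N)
l(Z, -6)*(-9180) = (-4 - 6)*(-9180) = -10*(-9180) = 91800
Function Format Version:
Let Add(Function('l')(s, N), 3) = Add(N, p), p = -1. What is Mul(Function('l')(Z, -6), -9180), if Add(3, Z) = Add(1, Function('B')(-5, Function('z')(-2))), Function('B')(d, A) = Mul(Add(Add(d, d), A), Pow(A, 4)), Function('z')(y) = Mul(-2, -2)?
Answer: 91800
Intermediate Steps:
Function('z')(y) = 4
Function('B')(d, A) = Mul(Pow(A, 4), Add(A, Mul(2, d))) (Function('B')(d, A) = Mul(Add(Mul(2, d), A), Pow(A, 4)) = Mul(Add(A, Mul(2, d)), Pow(A, 4)) = Mul(Pow(A, 4), Add(A, Mul(2, d))))
Z = -1538 (Z = Add(-3, Add(1, Mul(Pow(4, 4), Add(4, Mul(2, -5))))) = Add(-3, Add(1, Mul(256, Add(4, -10)))) = Add(-3, Add(1, Mul(256, -6))) = Add(-3, Add(1, -1536)) = Add(-3, -1535) = -1538)
Function('l')(s, N) = Add(-4, N) (Function('l')(s, N) = Add(-3, Add(N, -1)) = Add(-3, Add(-1, N)) = Add(-4, N))
Mul(Function('l')(Z, -6), -9180) = Mul(Add(-4, -6), -9180) = Mul(-10, -9180) = 91800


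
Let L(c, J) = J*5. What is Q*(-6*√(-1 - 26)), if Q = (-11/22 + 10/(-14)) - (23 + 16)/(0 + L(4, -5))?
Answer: -1089*I*√3/175 ≈ -10.778*I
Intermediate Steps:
L(c, J) = 5*J
Q = 121/350 (Q = (-11/22 + 10/(-14)) - (23 + 16)/(0 + 5*(-5)) = (-11*1/22 + 10*(-1/14)) - 39/(0 - 25) = (-½ - 5/7) - 39/(-25) = -17/14 - 39*(-1)/25 = -17/14 - 1*(-39/25) = -17/14 + 39/25 = 121/350 ≈ 0.34571)
Q*(-6*√(-1 - 26)) = 121*(-6*√(-1 - 26))/350 = 121*(-18*I*√3)/350 = -1089*I*√3/175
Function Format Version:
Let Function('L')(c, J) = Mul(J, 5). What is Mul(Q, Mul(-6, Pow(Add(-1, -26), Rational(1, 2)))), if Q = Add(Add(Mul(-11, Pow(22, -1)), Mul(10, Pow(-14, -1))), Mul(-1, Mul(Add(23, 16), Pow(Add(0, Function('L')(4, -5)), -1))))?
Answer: Mul(Rational(-1089, 175), I, Pow(3, Rational(1, 2))) ≈ Mul(-10.778, I)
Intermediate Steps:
Function('L')(c, J) = Mul(5, J)
Q = Rational(121, 350) (Q = Add(Add(Mul(-11, Pow(22, -1)), Mul(10, Pow(-14, -1))), Mul(-1, Mul(Add(23, 16), Pow(Add(0, Mul(5, -5)), -1)))) = Add(Add(Mul(-11, Rational(1, 22)), Mul(10, Rational(-1, 14))), Mul(-1, Mul(39, Pow(Add(0, -25), -1)))) = Add(Add(Rational(-1, 2), Rational(-5, 7)), Mul(-1, Mul(39, Pow(-25, -1)))) = Add(Rational(-17, 14), Mul(-1, Mul(39, Rational(-1, 25)))) = Add(Rational(-17, 14), Mul(-1, Rational(-39, 25))) = Add(Rational(-17, 14), Rational(39, 25)) = Rational(121, 350) ≈ 0.34571)
Mul(Q, Mul(-6, Pow(Add(-1, -26), Rational(1, 2)))) = Mul(Rational(121, 350), Mul(-6, Pow(Add(-1, -26), Rational(1, 2)))) = Mul(Rational(121, 350), Mul(-6, Pow(-27, Rational(1, 2)))) = Mul(Rational(121, 350), Mul(-6, Mul(3, I, Pow(3, Rational(1, 2))))) = Mul(Rational(121, 350), Mul(-18, I, Pow(3, Rational(1, 2)))) = Mul(Rational(-1089, 175), I, Pow(3, Rational(1, 2)))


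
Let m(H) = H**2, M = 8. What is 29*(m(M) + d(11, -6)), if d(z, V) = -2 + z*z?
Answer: 5307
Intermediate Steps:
d(z, V) = -2 + z**2
29*(m(M) + d(11, -6)) = 29*(8**2 + (-2 + 11**2)) = 29*(64 + (-2 + 121)) = 29*(64 + 119) = 29*183 = 5307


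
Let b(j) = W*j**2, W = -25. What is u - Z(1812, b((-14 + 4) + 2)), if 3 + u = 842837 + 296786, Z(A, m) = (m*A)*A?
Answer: 5254490020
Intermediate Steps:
b(j) = -25*j**2
Z(A, m) = m*A**2 (Z(A, m) = (A*m)*A = m*A**2)
u = 1139620 (u = -3 + (842837 + 296786) = -3 + 1139623 = 1139620)
u - Z(1812, b((-14 + 4) + 2)) = 1139620 - (-25*((-14 + 4) + 2)**2)*1812**2 = 1139620 - (-25*(-10 + 2)**2)*3283344 = 1139620 - (-25*(-8)**2)*3283344 = 1139620 - (-25*64)*3283344 = 1139620 - (-1600)*3283344 = 1139620 - 1*(-5253350400) = 1139620 + 5253350400 = 5254490020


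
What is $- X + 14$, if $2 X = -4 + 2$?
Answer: $15$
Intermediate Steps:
$X = -1$ ($X = \frac{-4 + 2}{2} = \frac{1}{2} \left(-2\right) = -1$)
$- X + 14 = \left(-1\right) \left(-1\right) + 14 = 1 + 14 = 15$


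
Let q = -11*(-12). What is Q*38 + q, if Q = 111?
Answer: 4350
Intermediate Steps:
q = 132
Q*38 + q = 111*38 + 132 = 4218 + 132 = 4350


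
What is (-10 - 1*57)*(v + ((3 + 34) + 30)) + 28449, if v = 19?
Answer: 22687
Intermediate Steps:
(-10 - 1*57)*(v + ((3 + 34) + 30)) + 28449 = (-10 - 1*57)*(19 + ((3 + 34) + 30)) + 28449 = (-10 - 57)*(19 + (37 + 30)) + 28449 = -67*(19 + 67) + 28449 = -67*86 + 28449 = -5762 + 28449 = 22687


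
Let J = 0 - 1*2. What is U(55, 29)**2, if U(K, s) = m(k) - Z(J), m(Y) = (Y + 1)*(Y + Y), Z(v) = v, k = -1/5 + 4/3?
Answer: 2365444/50625 ≈ 46.725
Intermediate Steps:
J = -2 (J = 0 - 2 = -2)
k = 17/15 (k = -1*1/5 + 4*(1/3) = -1/5 + 4/3 = 17/15 ≈ 1.1333)
m(Y) = 2*Y*(1 + Y) (m(Y) = (1 + Y)*(2*Y) = 2*Y*(1 + Y))
U(K, s) = 1538/225 (U(K, s) = 2*(17/15)*(1 + 17/15) - 1*(-2) = 2*(17/15)*(32/15) + 2 = 1088/225 + 2 = 1538/225)
U(55, 29)**2 = (1538/225)**2 = 2365444/50625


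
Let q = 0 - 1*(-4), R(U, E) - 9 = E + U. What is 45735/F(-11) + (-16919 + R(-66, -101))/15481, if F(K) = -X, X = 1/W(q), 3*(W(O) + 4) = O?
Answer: 1888045683/15481 ≈ 1.2196e+5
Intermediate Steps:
R(U, E) = 9 + E + U (R(U, E) = 9 + (E + U) = 9 + E + U)
q = 4 (q = 0 + 4 = 4)
W(O) = -4 + O/3
X = -3/8 (X = 1/(-4 + (1/3)*4) = 1/(-4 + 4/3) = 1/(-8/3) = -3/8 ≈ -0.37500)
F(K) = 3/8 (F(K) = -1*(-3/8) = 3/8)
45735/F(-11) + (-16919 + R(-66, -101))/15481 = 45735/(3/8) + (-16919 + (9 - 101 - 66))/15481 = 45735*(8/3) + (-16919 - 158)*(1/15481) = 121960 - 17077*1/15481 = 121960 - 17077/15481 = 1888045683/15481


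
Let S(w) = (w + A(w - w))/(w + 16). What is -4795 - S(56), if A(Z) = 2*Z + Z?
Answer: -43162/9 ≈ -4795.8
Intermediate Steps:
A(Z) = 3*Z
S(w) = w/(16 + w) (S(w) = (w + 3*(w - w))/(w + 16) = (w + 3*0)/(16 + w) = (w + 0)/(16 + w) = w/(16 + w))
-4795 - S(56) = -4795 - 56/(16 + 56) = -4795 - 56/72 = -4795 - 1*7/9 = -4795 - 7/9 = -43162/9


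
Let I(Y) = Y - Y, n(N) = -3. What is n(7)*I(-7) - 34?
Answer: -34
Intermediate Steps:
I(Y) = 0
n(7)*I(-7) - 34 = -3*0 - 34 = 0 - 34 = -34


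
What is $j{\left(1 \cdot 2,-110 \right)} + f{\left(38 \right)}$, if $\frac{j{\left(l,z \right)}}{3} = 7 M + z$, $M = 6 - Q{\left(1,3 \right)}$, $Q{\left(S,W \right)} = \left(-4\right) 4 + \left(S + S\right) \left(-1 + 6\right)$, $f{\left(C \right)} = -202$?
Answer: $-280$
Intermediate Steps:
$Q{\left(S,W \right)} = -16 + 10 S$ ($Q{\left(S,W \right)} = -16 + 2 S 5 = -16 + 10 S$)
$M = 12$ ($M = 6 - \left(-16 + 10 \cdot 1\right) = 6 - \left(-16 + 10\right) = 6 - -6 = 6 + 6 = 12$)
$j{\left(l,z \right)} = 252 + 3 z$ ($j{\left(l,z \right)} = 3 \left(7 \cdot 12 + z\right) = 3 \left(84 + z\right) = 252 + 3 z$)
$j{\left(1 \cdot 2,-110 \right)} + f{\left(38 \right)} = \left(252 + 3 \left(-110\right)\right) - 202 = \left(252 - 330\right) - 202 = -78 - 202 = -280$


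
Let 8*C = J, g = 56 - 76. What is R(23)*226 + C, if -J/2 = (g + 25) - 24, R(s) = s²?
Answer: 478235/4 ≈ 1.1956e+5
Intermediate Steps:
g = -20
J = 38 (J = -2*((-20 + 25) - 24) = -2*(5 - 24) = -2*(-19) = 38)
C = 19/4 (C = (⅛)*38 = 19/4 ≈ 4.7500)
R(23)*226 + C = 23²*226 + 19/4 = 529*226 + 19/4 = 119554 + 19/4 = 478235/4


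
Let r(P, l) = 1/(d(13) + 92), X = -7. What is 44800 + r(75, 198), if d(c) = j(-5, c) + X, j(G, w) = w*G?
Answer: 896001/20 ≈ 44800.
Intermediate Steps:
j(G, w) = G*w
d(c) = -7 - 5*c (d(c) = -5*c - 7 = -7 - 5*c)
r(P, l) = 1/20 (r(P, l) = 1/((-7 - 5*13) + 92) = 1/((-7 - 65) + 92) = 1/(-72 + 92) = 1/20)
44800 + r(75, 198) = 44800 + 1/20 = 896001/20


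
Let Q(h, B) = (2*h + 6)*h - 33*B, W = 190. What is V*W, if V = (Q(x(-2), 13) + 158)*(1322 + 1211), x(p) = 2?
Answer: -120798770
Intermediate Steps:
Q(h, B) = -33*B + h*(6 + 2*h) (Q(h, B) = (6 + 2*h)*h - 33*B = h*(6 + 2*h) - 33*B = -33*B + h*(6 + 2*h))
V = -635783 (V = ((-33*13 + 2*2² + 6*2) + 158)*(1322 + 1211) = ((-429 + 2*4 + 12) + 158)*2533 = ((-429 + 8 + 12) + 158)*2533 = (-409 + 158)*2533 = -251*2533 = -635783)
V*W = -635783*190 = -120798770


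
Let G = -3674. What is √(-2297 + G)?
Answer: I*√5971 ≈ 77.272*I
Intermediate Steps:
√(-2297 + G) = √(-2297 - 3674) = √(-5971) = I*√5971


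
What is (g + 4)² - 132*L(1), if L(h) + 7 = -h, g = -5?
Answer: 1057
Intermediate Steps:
L(h) = -7 - h
(g + 4)² - 132*L(1) = (-5 + 4)² - 132*(-7 - 1*1) = (-1)² - 132*(-7 - 1) = 1 - 132*(-8) = 1 + 1056 = 1057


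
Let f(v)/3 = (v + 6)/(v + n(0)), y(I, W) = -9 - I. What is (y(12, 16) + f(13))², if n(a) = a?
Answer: 46656/169 ≈ 276.07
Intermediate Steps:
f(v) = 3*(6 + v)/v (f(v) = 3*((v + 6)/(v + 0)) = 3*((6 + v)/v) = 3*(6 + v)/v)
(y(12, 16) + f(13))² = ((-9 - 1*12) + (3 + 18/13))² = ((-9 - 12) + (3 + 18*(1/13)))² = (-21 + (3 + 18/13))² = (-21 + 57/13)² = (-216/13)² = 46656/169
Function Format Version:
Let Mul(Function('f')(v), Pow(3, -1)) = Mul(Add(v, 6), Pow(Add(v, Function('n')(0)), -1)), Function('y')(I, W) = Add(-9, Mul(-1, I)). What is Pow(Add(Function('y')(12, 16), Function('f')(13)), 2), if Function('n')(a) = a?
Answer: Rational(46656, 169) ≈ 276.07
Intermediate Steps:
Function('f')(v) = Mul(3, Pow(v, -1), Add(6, v)) (Function('f')(v) = Mul(3, Mul(Add(v, 6), Pow(Add(v, 0), -1))) = Mul(3, Mul(Add(6, v), Pow(v, -1))) = Mul(3, Mul(Pow(v, -1), Add(6, v))) = Mul(3, Pow(v, -1), Add(6, v)))
Pow(Add(Function('y')(12, 16), Function('f')(13)), 2) = Pow(Add(Add(-9, Mul(-1, 12)), Add(3, Mul(18, Pow(13, -1)))), 2) = Pow(Add(Add(-9, -12), Add(3, Mul(18, Rational(1, 13)))), 2) = Pow(Add(-21, Add(3, Rational(18, 13))), 2) = Pow(Add(-21, Rational(57, 13)), 2) = Pow(Rational(-216, 13), 2) = Rational(46656, 169)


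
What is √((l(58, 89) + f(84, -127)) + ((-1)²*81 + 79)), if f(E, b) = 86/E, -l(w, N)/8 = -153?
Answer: √2443182/42 ≈ 37.216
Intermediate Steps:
l(w, N) = 1224 (l(w, N) = -8*(-153) = 1224)
√((l(58, 89) + f(84, -127)) + ((-1)²*81 + 79)) = √((1224 + 86/84) + ((-1)²*81 + 79)) = √((1224 + 86*(1/84)) + (1*81 + 79)) = √((1224 + 43/42) + (81 + 79)) = √(51451/42 + 160) = √(58171/42) = √2443182/42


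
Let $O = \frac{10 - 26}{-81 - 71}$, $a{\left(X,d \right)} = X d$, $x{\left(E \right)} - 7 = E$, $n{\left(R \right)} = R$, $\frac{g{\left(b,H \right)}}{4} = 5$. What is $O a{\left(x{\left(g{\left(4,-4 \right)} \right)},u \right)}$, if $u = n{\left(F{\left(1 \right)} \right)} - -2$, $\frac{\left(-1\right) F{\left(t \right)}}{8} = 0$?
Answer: $\frac{108}{19} \approx 5.6842$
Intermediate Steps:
$g{\left(b,H \right)} = 20$ ($g{\left(b,H \right)} = 4 \cdot 5 = 20$)
$F{\left(t \right)} = 0$ ($F{\left(t \right)} = \left(-8\right) 0 = 0$)
$x{\left(E \right)} = 7 + E$
$u = 2$ ($u = 0 - -2 = 0 + 2 = 2$)
$O = \frac{2}{19}$ ($O = - \frac{16}{-152} = \left(-16\right) \left(- \frac{1}{152}\right) = \frac{2}{19} \approx 0.10526$)
$O a{\left(x{\left(g{\left(4,-4 \right)} \right)},u \right)} = \frac{2 \left(7 + 20\right) 2}{19} = \frac{2 \cdot 27 \cdot 2}{19} = \frac{2}{19} \cdot 54 = \frac{108}{19}$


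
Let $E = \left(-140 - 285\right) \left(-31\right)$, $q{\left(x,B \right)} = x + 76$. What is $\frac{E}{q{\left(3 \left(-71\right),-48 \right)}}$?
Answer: $- \frac{13175}{137} \approx -96.168$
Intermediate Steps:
$q{\left(x,B \right)} = 76 + x$
$E = 13175$ ($E = \left(-140 - 285\right) \left(-31\right) = \left(-425\right) \left(-31\right) = 13175$)
$\frac{E}{q{\left(3 \left(-71\right),-48 \right)}} = \frac{13175}{76 + 3 \left(-71\right)} = \frac{13175}{76 - 213} = \frac{13175}{-137} = 13175 \left(- \frac{1}{137}\right) = - \frac{13175}{137}$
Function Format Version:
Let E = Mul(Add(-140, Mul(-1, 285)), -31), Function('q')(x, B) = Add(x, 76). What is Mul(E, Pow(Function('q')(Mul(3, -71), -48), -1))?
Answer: Rational(-13175, 137) ≈ -96.168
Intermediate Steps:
Function('q')(x, B) = Add(76, x)
E = 13175 (E = Mul(Add(-140, -285), -31) = Mul(-425, -31) = 13175)
Mul(E, Pow(Function('q')(Mul(3, -71), -48), -1)) = Mul(13175, Pow(Add(76, Mul(3, -71)), -1)) = Mul(13175, Pow(Add(76, -213), -1)) = Mul(13175, Pow(-137, -1)) = Mul(13175, Rational(-1, 137)) = Rational(-13175, 137)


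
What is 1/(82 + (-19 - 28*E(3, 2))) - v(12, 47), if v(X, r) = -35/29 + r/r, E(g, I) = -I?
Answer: 743/3451 ≈ 0.21530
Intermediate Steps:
v(X, r) = -6/29 (v(X, r) = -35*1/29 + 1 = -35/29 + 1 = -6/29)
1/(82 + (-19 - 28*E(3, 2))) - v(12, 47) = 1/(82 + (-19 - (-28)*2)) - 1*(-6/29) = 1/(82 + (-19 - 28*(-2))) + 6/29 = 1/(82 + (-19 + 56)) + 6/29 = 1/(82 + 37) + 6/29 = 1/119 + 6/29 = 743/3451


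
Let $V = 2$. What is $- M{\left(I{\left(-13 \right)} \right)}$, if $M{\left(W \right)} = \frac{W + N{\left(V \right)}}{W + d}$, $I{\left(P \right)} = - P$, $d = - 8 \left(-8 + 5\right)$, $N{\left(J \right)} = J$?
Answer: $- \frac{15}{37} \approx -0.40541$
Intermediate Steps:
$d = 24$ ($d = \left(-8\right) \left(-3\right) = 24$)
$M{\left(W \right)} = \frac{2 + W}{24 + W}$ ($M{\left(W \right)} = \frac{W + 2}{W + 24} = \frac{2 + W}{24 + W}$)
$- M{\left(I{\left(-13 \right)} \right)} = - \frac{2 - -13}{24 - -13} = - \frac{2 + 13}{24 + 13} = - \frac{15}{37}$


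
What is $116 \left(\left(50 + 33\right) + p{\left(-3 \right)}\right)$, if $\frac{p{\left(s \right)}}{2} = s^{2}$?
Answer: $11716$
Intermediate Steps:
$p{\left(s \right)} = 2 s^{2}$
$116 \left(\left(50 + 33\right) + p{\left(-3 \right)}\right) = 116 \left(\left(50 + 33\right) + 2 \left(-3\right)^{2}\right) = 116 \left(83 + 2 \cdot 9\right) = 116 \left(83 + 18\right) = 116 \cdot 101 = 11716$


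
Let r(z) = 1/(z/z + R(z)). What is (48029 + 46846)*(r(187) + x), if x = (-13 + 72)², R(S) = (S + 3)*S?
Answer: 11734463713500/35531 ≈ 3.3026e+8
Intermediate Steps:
R(S) = S*(3 + S) (R(S) = (3 + S)*S = S*(3 + S))
x = 3481 (x = 59² = 3481)
r(z) = 1/(1 + z*(3 + z)) (r(z) = 1/(z/z + z*(3 + z)) = 1/(1 + z*(3 + z)))
(48029 + 46846)*(r(187) + x) = (48029 + 46846)*(1/(1 + 187*(3 + 187)) + 3481) = 94875*(1/(1 + 187*190) + 3481) = 94875*(1/(1 + 35530) + 3481) = 94875*(1/35531 + 3481) = 94875*(123683412/35531) = 11734463713500/35531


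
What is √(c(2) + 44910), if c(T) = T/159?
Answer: 2*√283842507/159 ≈ 211.92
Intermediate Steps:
c(T) = T/159 (c(T) = T*(1/159) = T/159)
√(c(2) + 44910) = √((1/159)*2 + 44910) = √(2/159 + 44910) = √(7140692/159) = 2*√283842507/159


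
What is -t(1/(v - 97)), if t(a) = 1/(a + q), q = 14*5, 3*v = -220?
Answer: -511/35767 ≈ -0.014287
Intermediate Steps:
v = -220/3 (v = (⅓)*(-220) = -220/3 ≈ -73.333)
q = 70
t(a) = 1/(70 + a) (t(a) = 1/(a + 70) = 1/(70 + a))
-t(1/(v - 97)) = -1/(70 + 1/(-220/3 - 97)) = -1/(70 + 1/(-511/3)) = -1/(70 - 3/511) = -1/35767/511 = -1*511/35767 = -511/35767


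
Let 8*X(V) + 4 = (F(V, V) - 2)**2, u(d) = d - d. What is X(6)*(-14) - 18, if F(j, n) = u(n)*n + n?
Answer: -39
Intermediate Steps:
u(d) = 0
F(j, n) = n (F(j, n) = 0*n + n = 0 + n = n)
X(V) = -1/2 + (-2 + V)**2/8 (X(V) = -1/2 + (V - 2)**2/8 = -1/2 + (-2 + V)**2/8)
X(6)*(-14) - 18 = ((1/8)*6*(-4 + 6))*(-14) - 18 = ((1/8)*6*2)*(-14) - 18 = (3/2)*(-14) - 18 = -21 - 18 = -39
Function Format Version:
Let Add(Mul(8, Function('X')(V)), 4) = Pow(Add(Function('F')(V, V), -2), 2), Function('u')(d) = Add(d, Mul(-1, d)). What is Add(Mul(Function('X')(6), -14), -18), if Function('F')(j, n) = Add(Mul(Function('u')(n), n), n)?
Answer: -39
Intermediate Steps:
Function('u')(d) = 0
Function('F')(j, n) = n (Function('F')(j, n) = Add(Mul(0, n), n) = Add(0, n) = n)
Function('X')(V) = Add(Rational(-1, 2), Mul(Rational(1, 8), Pow(Add(-2, V), 2))) (Function('X')(V) = Add(Rational(-1, 2), Mul(Rational(1, 8), Pow(Add(V, -2), 2))) = Add(Rational(-1, 2), Mul(Rational(1, 8), Pow(Add(-2, V), 2))))
Add(Mul(Function('X')(6), -14), -18) = Add(Mul(Mul(Rational(1, 8), 6, Add(-4, 6)), -14), -18) = Add(Mul(Mul(Rational(1, 8), 6, 2), -14), -18) = Add(Mul(Rational(3, 2), -14), -18) = Add(-21, -18) = -39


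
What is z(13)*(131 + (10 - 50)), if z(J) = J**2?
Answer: 15379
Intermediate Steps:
z(13)*(131 + (10 - 50)) = 13**2*(131 + (10 - 50)) = 169*(131 - 40) = 169*91 = 15379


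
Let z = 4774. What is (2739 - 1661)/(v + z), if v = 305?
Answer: 1078/5079 ≈ 0.21225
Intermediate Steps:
(2739 - 1661)/(v + z) = (2739 - 1661)/(305 + 4774) = 1078/5079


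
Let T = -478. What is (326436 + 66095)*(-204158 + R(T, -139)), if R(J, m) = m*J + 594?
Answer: -53824635782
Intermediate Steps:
R(J, m) = 594 + J*m (R(J, m) = J*m + 594 = 594 + J*m)
(326436 + 66095)*(-204158 + R(T, -139)) = (326436 + 66095)*(-204158 + (594 - 478*(-139))) = 392531*(-204158 + (594 + 66442)) = 392531*(-204158 + 67036) = 392531*(-137122) = -53824635782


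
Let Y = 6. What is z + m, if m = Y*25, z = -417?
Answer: -267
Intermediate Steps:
m = 150 (m = 6*25 = 150)
z + m = -417 + 150 = -267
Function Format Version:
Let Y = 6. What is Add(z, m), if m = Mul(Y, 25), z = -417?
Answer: -267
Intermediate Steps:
m = 150 (m = Mul(6, 25) = 150)
Add(z, m) = Add(-417, 150) = -267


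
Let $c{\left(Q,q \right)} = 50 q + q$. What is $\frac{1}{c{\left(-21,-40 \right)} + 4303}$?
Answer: $\frac{1}{2263} \approx 0.00044189$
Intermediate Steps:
$c{\left(Q,q \right)} = 51 q$
$\frac{1}{c{\left(-21,-40 \right)} + 4303} = \frac{1}{51 \left(-40\right) + 4303} = \frac{1}{-2040 + 4303} = \frac{1}{2263}$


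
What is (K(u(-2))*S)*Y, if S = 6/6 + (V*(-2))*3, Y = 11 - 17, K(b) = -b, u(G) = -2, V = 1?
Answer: 60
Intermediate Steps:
Y = -6
S = -5 (S = 6/6 + (1*(-2))*3 = 6*(⅙) - 2*3 = 1 - 6 = -5)
(K(u(-2))*S)*Y = (-1*(-2)*(-5))*(-6) = (2*(-5))*(-6) = -10*(-6) = 60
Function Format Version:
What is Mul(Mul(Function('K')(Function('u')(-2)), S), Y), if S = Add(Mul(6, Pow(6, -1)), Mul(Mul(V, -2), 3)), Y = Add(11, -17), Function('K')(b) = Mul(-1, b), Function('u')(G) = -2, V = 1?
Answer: 60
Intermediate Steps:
Y = -6
S = -5 (S = Add(Mul(6, Pow(6, -1)), Mul(Mul(1, -2), 3)) = Add(Mul(6, Rational(1, 6)), Mul(-2, 3)) = Add(1, -6) = -5)
Mul(Mul(Function('K')(Function('u')(-2)), S), Y) = Mul(Mul(Mul(-1, -2), -5), -6) = Mul(Mul(2, -5), -6) = Mul(-10, -6) = 60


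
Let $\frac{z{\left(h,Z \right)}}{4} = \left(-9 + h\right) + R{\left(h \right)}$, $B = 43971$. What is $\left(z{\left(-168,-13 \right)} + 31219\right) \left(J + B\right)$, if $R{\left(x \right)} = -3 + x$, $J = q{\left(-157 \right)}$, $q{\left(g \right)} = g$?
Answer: $1306840178$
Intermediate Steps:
$J = -157$
$z{\left(h,Z \right)} = -48 + 8 h$ ($z{\left(h,Z \right)} = 4 \left(\left(-9 + h\right) + \left(-3 + h\right)\right) = 4 \left(-12 + 2 h\right) = -48 + 8 h$)
$\left(z{\left(-168,-13 \right)} + 31219\right) \left(J + B\right) = \left(\left(-48 + 8 \left(-168\right)\right) + 31219\right) \left(-157 + 43971\right) = \left(\left(-48 - 1344\right) + 31219\right) 43814 = \left(-1392 + 31219\right) 43814 = 29827 \cdot 43814 = 1306840178$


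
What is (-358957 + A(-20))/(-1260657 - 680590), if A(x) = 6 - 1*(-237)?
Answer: 358714/1941247 ≈ 0.18479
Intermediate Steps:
A(x) = 243 (A(x) = 6 + 237 = 243)
(-358957 + A(-20))/(-1260657 - 680590) = (-358957 + 243)/(-1260657 - 680590) = -358714/(-1941247) = -358714*(-1/1941247) = 358714/1941247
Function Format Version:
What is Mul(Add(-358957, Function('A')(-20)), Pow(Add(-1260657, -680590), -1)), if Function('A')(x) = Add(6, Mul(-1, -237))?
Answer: Rational(358714, 1941247) ≈ 0.18479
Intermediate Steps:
Function('A')(x) = 243 (Function('A')(x) = Add(6, 237) = 243)
Mul(Add(-358957, Function('A')(-20)), Pow(Add(-1260657, -680590), -1)) = Mul(Add(-358957, 243), Pow(Add(-1260657, -680590), -1)) = Mul(-358714, Pow(-1941247, -1)) = Mul(-358714, Rational(-1, 1941247)) = Rational(358714, 1941247)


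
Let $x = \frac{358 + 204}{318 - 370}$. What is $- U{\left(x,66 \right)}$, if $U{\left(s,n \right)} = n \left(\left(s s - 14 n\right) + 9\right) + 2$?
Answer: $\frac{17805431}{338} \approx 52679.0$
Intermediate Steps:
$x = - \frac{281}{26}$ ($x = \frac{562}{-52} = 562 \left(- \frac{1}{52}\right) = - \frac{281}{26} \approx -10.808$)
$U{\left(s,n \right)} = 2 + n \left(9 + s^{2} - 14 n\right)$ ($U{\left(s,n \right)} = n \left(\left(s^{2} - 14 n\right) + 9\right) + 2 = n \left(9 + s^{2} - 14 n\right) + 2 = 2 + n \left(9 + s^{2} - 14 n\right)$)
$- U{\left(x,66 \right)} = - (2 - 14 \cdot 66^{2} + 9 \cdot 66 + 66 \left(- \frac{281}{26}\right)^{2}) = - (2 - 60984 + 594 + 66 \cdot \frac{78961}{676}) = - (2 - 60984 + 594 + \frac{2605713}{338}) = \left(-1\right) \left(- \frac{17805431}{338}\right) = \frac{17805431}{338}$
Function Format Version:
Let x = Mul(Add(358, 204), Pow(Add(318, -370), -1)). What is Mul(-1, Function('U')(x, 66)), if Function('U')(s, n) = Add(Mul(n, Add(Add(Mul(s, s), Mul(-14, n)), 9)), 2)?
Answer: Rational(17805431, 338) ≈ 52679.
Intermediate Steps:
x = Rational(-281, 26) (x = Mul(562, Pow(-52, -1)) = Mul(562, Rational(-1, 52)) = Rational(-281, 26) ≈ -10.808)
Function('U')(s, n) = Add(2, Mul(n, Add(9, Pow(s, 2), Mul(-14, n)))) (Function('U')(s, n) = Add(Mul(n, Add(Add(Pow(s, 2), Mul(-14, n)), 9)), 2) = Add(Mul(n, Add(9, Pow(s, 2), Mul(-14, n))), 2) = Add(2, Mul(n, Add(9, Pow(s, 2), Mul(-14, n)))))
Mul(-1, Function('U')(x, 66)) = Mul(-1, Add(2, Mul(-14, Pow(66, 2)), Mul(9, 66), Mul(66, Pow(Rational(-281, 26), 2)))) = Mul(-1, Add(2, Mul(-14, 4356), 594, Mul(66, Rational(78961, 676)))) = Mul(-1, Add(2, -60984, 594, Rational(2605713, 338))) = Mul(-1, Rational(-17805431, 338)) = Rational(17805431, 338)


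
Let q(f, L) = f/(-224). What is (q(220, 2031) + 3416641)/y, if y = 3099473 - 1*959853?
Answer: 191331841/119818720 ≈ 1.5968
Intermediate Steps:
q(f, L) = -f/224 (q(f, L) = f*(-1/224) = -f/224)
y = 2139620 (y = 3099473 - 959853 = 2139620)
(q(220, 2031) + 3416641)/y = (-1/224*220 + 3416641)/2139620 = (-55/56 + 3416641)*(1/2139620) = (191331841/56)*(1/2139620) = 191331841/119818720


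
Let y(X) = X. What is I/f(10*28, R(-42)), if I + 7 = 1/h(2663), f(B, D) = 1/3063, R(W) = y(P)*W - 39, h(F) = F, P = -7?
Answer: -57094320/2663 ≈ -21440.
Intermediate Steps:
R(W) = -39 - 7*W (R(W) = -7*W - 39 = -39 - 7*W)
f(B, D) = 1/3063
I = -18640/2663 (I = -7 + 1/2663 = -18640/2663 ≈ -6.9996)
I/f(10*28, R(-42)) = -18640/(2663*1/3063) = -18640/2663*3063 = -57094320/2663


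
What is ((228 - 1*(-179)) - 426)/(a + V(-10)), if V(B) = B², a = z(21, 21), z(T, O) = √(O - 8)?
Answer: -1900/9987 + 19*√13/9987 ≈ -0.18339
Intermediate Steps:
z(T, O) = √(-8 + O)
a = √13 (a = √(-8 + 21) = √13 ≈ 3.6056)
((228 - 1*(-179)) - 426)/(a + V(-10)) = ((228 - 1*(-179)) - 426)/(√13 + (-10)²) = ((228 + 179) - 426)/(√13 + 100) = (407 - 426)/(100 + √13) = -19/(100 + √13)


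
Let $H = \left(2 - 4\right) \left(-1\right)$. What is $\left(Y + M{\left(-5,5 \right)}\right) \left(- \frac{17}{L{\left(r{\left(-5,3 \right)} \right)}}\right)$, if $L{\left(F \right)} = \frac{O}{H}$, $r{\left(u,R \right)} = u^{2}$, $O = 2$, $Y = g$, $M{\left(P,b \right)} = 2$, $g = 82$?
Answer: $-1428$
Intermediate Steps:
$Y = 82$
$H = 2$ ($H = \left(-2\right) \left(-1\right) = 2$)
$L{\left(F \right)} = 1$ ($L{\left(F \right)} = \frac{2}{2} = 2 \cdot \frac{1}{2} = 1$)
$\left(Y + M{\left(-5,5 \right)}\right) \left(- \frac{17}{L{\left(r{\left(-5,3 \right)} \right)}}\right) = \left(82 + 2\right) \left(- \frac{17}{1}\right) = 84 \left(\left(-17\right) 1\right) = 84 \left(-17\right) = -1428$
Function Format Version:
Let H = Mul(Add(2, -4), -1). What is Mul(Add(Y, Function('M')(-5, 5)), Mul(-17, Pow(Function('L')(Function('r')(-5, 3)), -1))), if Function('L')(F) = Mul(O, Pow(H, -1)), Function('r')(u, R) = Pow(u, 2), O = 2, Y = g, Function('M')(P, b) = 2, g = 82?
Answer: -1428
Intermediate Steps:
Y = 82
H = 2 (H = Mul(-2, -1) = 2)
Function('L')(F) = 1 (Function('L')(F) = Mul(2, Pow(2, -1)) = Mul(2, Rational(1, 2)) = 1)
Mul(Add(Y, Function('M')(-5, 5)), Mul(-17, Pow(Function('L')(Function('r')(-5, 3)), -1))) = Mul(Add(82, 2), Mul(-17, Pow(1, -1))) = Mul(84, Mul(-17, 1)) = Mul(84, -17) = -1428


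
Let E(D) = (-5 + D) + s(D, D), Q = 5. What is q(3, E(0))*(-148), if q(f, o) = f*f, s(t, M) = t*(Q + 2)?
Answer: -1332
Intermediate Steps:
s(t, M) = 7*t (s(t, M) = t*(5 + 2) = t*7 = 7*t)
E(D) = -5 + 8*D (E(D) = (-5 + D) + 7*D = -5 + 8*D)
q(f, o) = f²
q(3, E(0))*(-148) = 3²*(-148) = 9*(-148) = -1332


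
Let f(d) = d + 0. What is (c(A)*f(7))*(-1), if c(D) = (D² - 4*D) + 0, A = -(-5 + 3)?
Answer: 28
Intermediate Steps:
f(d) = d
A = 2 (A = -1*(-2) = 2)
c(D) = D² - 4*D
(c(A)*f(7))*(-1) = ((2*(-4 + 2))*7)*(-1) = ((2*(-2))*7)*(-1) = -4*7*(-1) = -28*(-1) = 28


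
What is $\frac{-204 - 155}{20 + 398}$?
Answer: $- \frac{359}{418} \approx -0.85885$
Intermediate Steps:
$\frac{-204 - 155}{20 + 398} = - \frac{359}{418}$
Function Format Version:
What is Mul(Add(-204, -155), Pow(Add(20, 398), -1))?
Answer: Rational(-359, 418) ≈ -0.85885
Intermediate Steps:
Mul(Add(-204, -155), Pow(Add(20, 398), -1)) = Mul(-359, Pow(418, -1)) = Mul(-359, Rational(1, 418)) = Rational(-359, 418)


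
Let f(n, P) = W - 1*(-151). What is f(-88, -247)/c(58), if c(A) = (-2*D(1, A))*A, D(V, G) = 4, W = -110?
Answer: -41/464 ≈ -0.088362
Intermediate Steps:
f(n, P) = 41 (f(n, P) = -110 - 1*(-151) = -110 + 151 = 41)
c(A) = -8*A (c(A) = (-2*4)*A = -8*A)
f(-88, -247)/c(58) = 41/((-8*58)) = 41/(-464) = 41*(-1/464) = -41/464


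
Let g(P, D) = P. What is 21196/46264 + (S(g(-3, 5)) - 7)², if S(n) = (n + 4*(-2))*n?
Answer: 7823915/11566 ≈ 676.46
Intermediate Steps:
S(n) = n*(-8 + n) (S(n) = (n - 8)*n = (-8 + n)*n = n*(-8 + n))
21196/46264 + (S(g(-3, 5)) - 7)² = 21196/46264 + (-3*(-8 - 3) - 7)² = 21196*(1/46264) + (-3*(-11) - 7)² = 5299/11566 + (33 - 7)² = 5299/11566 + 26² = 5299/11566 + 676 = 7823915/11566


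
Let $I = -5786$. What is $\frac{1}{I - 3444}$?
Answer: $- \frac{1}{9230} \approx -0.00010834$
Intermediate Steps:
$\frac{1}{I - 3444} = \frac{1}{-5786 - 3444} = \frac{1}{-9230} = - \frac{1}{9230}$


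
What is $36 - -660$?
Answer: $696$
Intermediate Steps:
$36 - -660 = 36 + 660 = 696$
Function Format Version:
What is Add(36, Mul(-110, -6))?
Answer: 696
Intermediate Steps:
Add(36, Mul(-110, -6)) = Add(36, 660) = 696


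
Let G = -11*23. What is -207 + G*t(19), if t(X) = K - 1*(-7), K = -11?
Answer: 805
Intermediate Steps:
G = -253
t(X) = -4 (t(X) = -11 - 1*(-7) = -11 + 7 = -4)
-207 + G*t(19) = -207 - 253*(-4) = -207 + 1012 = 805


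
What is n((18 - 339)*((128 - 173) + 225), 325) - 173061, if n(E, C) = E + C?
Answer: -230516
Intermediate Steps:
n(E, C) = C + E
n((18 - 339)*((128 - 173) + 225), 325) - 173061 = (325 + (18 - 339)*((128 - 173) + 225)) - 173061 = (325 - 321*(-45 + 225)) - 173061 = (325 - 321*180) - 173061 = (325 - 57780) - 173061 = -57455 - 173061 = -230516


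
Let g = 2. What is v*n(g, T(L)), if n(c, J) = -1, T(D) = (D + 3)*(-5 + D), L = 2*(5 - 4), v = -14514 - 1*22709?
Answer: 37223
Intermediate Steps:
v = -37223 (v = -14514 - 22709 = -37223)
L = 2 (L = 2*1 = 2)
T(D) = (-5 + D)*(3 + D) (T(D) = (3 + D)*(-5 + D) = (-5 + D)*(3 + D))
v*n(g, T(L)) = -37223*(-1) = 37223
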